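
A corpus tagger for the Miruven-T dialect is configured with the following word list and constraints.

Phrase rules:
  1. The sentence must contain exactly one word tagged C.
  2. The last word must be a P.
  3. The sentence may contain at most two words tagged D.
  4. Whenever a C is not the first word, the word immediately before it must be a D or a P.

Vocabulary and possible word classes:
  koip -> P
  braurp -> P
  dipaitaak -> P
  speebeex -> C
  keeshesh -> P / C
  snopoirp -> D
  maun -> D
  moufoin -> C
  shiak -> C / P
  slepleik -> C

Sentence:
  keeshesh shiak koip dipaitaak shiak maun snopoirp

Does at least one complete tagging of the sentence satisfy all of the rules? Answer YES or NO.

NO

Candidates per position — 1:keeshesh {P,C}; 2:shiak {C,P}; 3:koip {P}; 4:dipaitaak {P}; 5:shiak {C,P}; 6:maun {D}; 7:snopoirp {D}.
Rule 2 cannot be satisfied by any choice of tags from the lexicon.
So there is no consistent tagging.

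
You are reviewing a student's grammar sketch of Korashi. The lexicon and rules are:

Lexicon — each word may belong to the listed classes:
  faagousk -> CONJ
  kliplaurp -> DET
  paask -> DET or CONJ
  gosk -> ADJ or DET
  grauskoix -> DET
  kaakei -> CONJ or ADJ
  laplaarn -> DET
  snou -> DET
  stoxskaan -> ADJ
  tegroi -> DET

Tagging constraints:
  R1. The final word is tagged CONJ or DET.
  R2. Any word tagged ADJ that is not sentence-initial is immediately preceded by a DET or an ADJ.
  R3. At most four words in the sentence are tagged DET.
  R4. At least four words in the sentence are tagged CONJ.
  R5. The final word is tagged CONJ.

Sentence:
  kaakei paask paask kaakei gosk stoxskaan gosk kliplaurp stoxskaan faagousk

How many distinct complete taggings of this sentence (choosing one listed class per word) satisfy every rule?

8

Candidates per position — 1:kaakei {CONJ,ADJ}; 2:paask {DET,CONJ}; 3:paask {DET,CONJ}; 4:kaakei {CONJ,ADJ}; 5:gosk {ADJ,DET}; 6:stoxskaan {ADJ}; 7:gosk {ADJ,DET}; 8:kliplaurp {DET}; 9:stoxskaan {ADJ}; 10:faagousk {CONJ}.
There are 64 candidate sequences in total.
Checking each against the rules leaves 8 sequences.
Count = 8.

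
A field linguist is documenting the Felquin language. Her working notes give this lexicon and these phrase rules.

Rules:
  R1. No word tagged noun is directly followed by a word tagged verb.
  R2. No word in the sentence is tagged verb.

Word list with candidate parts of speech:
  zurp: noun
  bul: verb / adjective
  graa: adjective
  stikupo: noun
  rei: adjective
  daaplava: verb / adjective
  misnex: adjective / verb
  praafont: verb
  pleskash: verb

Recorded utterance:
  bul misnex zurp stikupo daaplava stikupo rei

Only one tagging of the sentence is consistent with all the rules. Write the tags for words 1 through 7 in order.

adjective adjective noun noun adjective noun adjective

Candidates per position — 1:bul {verb,adjective}; 2:misnex {adjective,verb}; 3:zurp {noun}; 4:stikupo {noun}; 5:daaplava {verb,adjective}; 6:stikupo {noun}; 7:rei {adjective}.
Position 1: tagging it verb would leave rule 2 unsatisfiable, so it must be adjective.
Position 2: tagging it verb would leave rule 2 unsatisfiable, so it must be adjective.
Position 5: tagging it verb would leave rule 1 unsatisfiable, so it must be adjective.
So the tagging must be: adjective adjective noun noun adjective noun adjective.
Check: rule 1 holds; rule 2 holds.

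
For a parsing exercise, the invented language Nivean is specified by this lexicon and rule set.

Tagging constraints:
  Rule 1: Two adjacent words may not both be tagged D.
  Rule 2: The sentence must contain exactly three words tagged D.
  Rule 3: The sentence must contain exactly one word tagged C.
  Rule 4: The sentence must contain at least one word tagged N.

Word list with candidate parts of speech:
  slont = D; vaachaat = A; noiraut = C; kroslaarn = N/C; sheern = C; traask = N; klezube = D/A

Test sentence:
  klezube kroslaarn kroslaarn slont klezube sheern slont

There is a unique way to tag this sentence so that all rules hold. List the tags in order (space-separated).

D N N D A C D

Candidates per position — 1:klezube {D,A}; 2:kroslaarn {N,C}; 3:kroslaarn {N,C}; 4:slont {D}; 5:klezube {D,A}; 6:sheern {C}; 7:slont {D}.
Word 2 cannot be C — rule 3 would then fail for every completion. It is N.
Word 3 cannot be C — rule 3 would then fail for every completion. It is N.
Word 5 cannot be D — rule 1 would then fail for every completion. It is A.
Word 1 cannot be A — rule 2 would then fail for every completion. It is D.
The unique satisfying tagging is: D N N D A C D.
Check: rule 1 satisfied; rule 2 satisfied; rule 3 satisfied; rule 4 satisfied.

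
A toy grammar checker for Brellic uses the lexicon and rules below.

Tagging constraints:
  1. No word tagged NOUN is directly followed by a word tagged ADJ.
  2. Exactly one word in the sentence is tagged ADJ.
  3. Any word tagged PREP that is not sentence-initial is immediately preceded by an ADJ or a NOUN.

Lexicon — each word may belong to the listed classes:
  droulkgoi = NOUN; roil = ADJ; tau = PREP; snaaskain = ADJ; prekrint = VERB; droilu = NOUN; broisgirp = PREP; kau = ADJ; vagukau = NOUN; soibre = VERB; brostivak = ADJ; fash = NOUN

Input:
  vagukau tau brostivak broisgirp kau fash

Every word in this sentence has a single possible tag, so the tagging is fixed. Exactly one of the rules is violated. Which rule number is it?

Fixed tagging: NOUN PREP ADJ PREP ADJ NOUN.
Applying the rules: R1 ✓, R2 ✗, R3 ✓.
Only rule 2 fails.

2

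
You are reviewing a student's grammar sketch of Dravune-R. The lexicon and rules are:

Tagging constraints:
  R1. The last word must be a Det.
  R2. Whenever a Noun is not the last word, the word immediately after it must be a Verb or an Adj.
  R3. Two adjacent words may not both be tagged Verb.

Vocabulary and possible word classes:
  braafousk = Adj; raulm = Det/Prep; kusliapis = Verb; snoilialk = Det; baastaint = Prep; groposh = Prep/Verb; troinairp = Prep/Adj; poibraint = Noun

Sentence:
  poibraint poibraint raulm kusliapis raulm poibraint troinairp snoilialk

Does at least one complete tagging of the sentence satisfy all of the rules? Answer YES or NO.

NO

Candidates per position — 1:poibraint {Noun}; 2:poibraint {Noun}; 3:raulm {Det,Prep}; 4:kusliapis {Verb}; 5:raulm {Det,Prep}; 6:poibraint {Noun}; 7:troinairp {Prep,Adj}; 8:snoilialk {Det}.
Rule 2 cannot be satisfied by any choice of tags from the lexicon.
So there is no consistent tagging.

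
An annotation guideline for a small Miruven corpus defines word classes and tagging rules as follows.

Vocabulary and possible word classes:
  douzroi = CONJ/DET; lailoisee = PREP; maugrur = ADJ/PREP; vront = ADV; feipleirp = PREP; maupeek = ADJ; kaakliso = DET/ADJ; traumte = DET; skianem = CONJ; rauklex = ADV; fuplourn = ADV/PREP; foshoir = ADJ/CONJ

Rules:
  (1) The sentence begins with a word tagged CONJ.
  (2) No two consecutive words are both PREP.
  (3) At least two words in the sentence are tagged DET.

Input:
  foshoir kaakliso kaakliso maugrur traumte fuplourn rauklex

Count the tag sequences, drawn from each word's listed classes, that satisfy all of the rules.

Candidates per position — 1:foshoir {ADJ,CONJ}; 2:kaakliso {DET,ADJ}; 3:kaakliso {DET,ADJ}; 4:maugrur {ADJ,PREP}; 5:traumte {DET}; 6:fuplourn {ADV,PREP}; 7:rauklex {ADV}.
There are 32 candidate sequences in total.
Checking each against the rules leaves 12 sequences.
Count = 12.

12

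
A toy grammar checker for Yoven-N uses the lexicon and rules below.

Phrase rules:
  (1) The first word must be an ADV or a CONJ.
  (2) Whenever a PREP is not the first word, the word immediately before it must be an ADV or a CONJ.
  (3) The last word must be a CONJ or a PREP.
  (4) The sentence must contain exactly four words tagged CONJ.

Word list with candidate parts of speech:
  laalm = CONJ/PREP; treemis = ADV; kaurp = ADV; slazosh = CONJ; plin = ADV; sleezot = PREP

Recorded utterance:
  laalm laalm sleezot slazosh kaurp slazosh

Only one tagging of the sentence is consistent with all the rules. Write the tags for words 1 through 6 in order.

CONJ CONJ PREP CONJ ADV CONJ

Candidates per position — 1:laalm {CONJ,PREP}; 2:laalm {CONJ,PREP}; 3:sleezot {PREP}; 4:slazosh {CONJ}; 5:kaurp {ADV}; 6:slazosh {CONJ}.
At position 1, choosing PREP makes rule 1 impossible to satisfy; hence CONJ.
At position 2, choosing PREP makes rule 2 impossible to satisfy; hence CONJ.
The only consistent sequence is: CONJ CONJ PREP CONJ ADV CONJ.
Check: rule 1 ✓; rule 2 ✓; rule 3 ✓; rule 4 ✓.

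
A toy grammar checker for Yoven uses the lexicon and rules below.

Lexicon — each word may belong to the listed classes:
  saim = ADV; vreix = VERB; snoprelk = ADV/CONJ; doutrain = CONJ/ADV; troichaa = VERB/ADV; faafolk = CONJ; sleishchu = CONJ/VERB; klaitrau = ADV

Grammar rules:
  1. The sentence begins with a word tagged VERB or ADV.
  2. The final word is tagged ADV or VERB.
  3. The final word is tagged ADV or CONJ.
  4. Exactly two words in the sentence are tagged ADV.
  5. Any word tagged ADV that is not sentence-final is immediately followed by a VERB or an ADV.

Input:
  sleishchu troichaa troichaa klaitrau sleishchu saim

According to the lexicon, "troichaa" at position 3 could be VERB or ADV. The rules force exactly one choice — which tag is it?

Candidates per position — 1:sleishchu {CONJ,VERB}; 2:troichaa {VERB,ADV}; 3:troichaa {VERB,ADV}; 4:klaitrau {ADV}; 5:sleishchu {CONJ,VERB}; 6:saim {ADV}.
At position 1, choosing CONJ makes rule 1 impossible to satisfy; hence VERB.
At position 2, choosing ADV makes rule 4 impossible to satisfy; hence VERB.
At position 3, choosing ADV makes rule 4 impossible to satisfy; hence VERB.
At position 5, choosing CONJ makes rule 5 impossible to satisfy; hence VERB.
The only consistent sequence is: VERB VERB VERB ADV VERB ADV.
Verifying each rule — rule 1 holds; rule 2 holds; rule 3 holds; rule 4 holds; rule 5 holds.

VERB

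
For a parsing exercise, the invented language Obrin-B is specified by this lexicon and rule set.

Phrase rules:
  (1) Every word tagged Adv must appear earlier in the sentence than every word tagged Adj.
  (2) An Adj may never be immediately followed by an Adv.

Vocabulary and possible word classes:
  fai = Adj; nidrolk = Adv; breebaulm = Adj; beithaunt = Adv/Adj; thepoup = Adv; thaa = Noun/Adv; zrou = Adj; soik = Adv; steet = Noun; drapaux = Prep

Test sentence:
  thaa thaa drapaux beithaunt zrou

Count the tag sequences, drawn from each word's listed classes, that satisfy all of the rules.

Candidates per position — 1:thaa {Noun,Adv}; 2:thaa {Noun,Adv}; 3:drapaux {Prep}; 4:beithaunt {Adv,Adj}; 5:zrou {Adj}.
There are 8 candidate sequences in total.
Checking each against the rules leaves 8 sequences.
Count = 8.

8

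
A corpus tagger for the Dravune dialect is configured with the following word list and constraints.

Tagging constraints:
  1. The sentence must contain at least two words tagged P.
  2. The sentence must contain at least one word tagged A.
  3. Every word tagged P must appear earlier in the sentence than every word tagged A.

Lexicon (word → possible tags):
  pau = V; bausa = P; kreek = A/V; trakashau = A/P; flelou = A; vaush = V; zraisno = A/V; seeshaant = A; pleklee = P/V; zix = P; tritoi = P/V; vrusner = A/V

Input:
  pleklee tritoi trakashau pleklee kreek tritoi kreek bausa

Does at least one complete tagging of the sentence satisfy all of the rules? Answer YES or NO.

NO

Candidates per position — 1:pleklee {P,V}; 2:tritoi {P,V}; 3:trakashau {A,P}; 4:pleklee {P,V}; 5:kreek {A,V}; 6:tritoi {P,V}; 7:kreek {A,V}; 8:bausa {P}.
Every candidate sequence violates at least one rule; no consistent tagging exists.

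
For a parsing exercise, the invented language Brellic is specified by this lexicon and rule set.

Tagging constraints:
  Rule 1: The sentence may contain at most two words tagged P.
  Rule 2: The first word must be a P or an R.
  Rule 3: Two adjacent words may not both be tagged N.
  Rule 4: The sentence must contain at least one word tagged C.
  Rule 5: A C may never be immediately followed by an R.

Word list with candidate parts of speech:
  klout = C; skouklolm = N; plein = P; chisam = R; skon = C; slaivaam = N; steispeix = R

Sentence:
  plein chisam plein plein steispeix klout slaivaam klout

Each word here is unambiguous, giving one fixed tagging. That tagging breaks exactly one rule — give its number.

Fixed tagging: P R P P R C N C.
Checking each rule: R1 fails, R2 ok, R3 ok, R4 ok, R5 ok.
Only rule 1 fails.

1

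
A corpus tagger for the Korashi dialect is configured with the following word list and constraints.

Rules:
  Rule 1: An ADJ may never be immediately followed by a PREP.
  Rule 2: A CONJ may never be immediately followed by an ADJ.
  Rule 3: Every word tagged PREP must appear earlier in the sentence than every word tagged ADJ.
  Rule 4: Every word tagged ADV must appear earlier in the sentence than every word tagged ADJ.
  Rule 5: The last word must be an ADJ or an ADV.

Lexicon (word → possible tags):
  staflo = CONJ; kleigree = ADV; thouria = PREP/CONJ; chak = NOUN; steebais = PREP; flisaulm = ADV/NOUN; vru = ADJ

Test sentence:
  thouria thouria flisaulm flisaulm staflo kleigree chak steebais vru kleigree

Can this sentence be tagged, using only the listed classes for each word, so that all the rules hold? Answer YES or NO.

NO

Candidates per position — 1:thouria {PREP,CONJ}; 2:thouria {PREP,CONJ}; 3:flisaulm {ADV,NOUN}; 4:flisaulm {ADV,NOUN}; 5:staflo {CONJ}; 6:kleigree {ADV}; 7:chak {NOUN}; 8:steebais {PREP}; 9:vru {ADJ}; 10:kleigree {ADV}.
Rule 4 cannot be satisfied by any choice of tags from the lexicon.
So there is no consistent tagging.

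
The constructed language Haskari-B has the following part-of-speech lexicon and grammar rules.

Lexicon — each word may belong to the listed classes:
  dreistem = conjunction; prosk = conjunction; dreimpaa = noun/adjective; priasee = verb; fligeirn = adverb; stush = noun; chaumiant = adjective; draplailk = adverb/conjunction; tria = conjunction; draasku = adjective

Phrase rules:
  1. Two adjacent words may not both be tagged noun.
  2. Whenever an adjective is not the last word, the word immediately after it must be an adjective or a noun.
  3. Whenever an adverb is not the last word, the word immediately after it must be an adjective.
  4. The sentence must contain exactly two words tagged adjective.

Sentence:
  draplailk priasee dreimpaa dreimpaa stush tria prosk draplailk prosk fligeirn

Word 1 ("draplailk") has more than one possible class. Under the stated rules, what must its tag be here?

conjunction

Candidates per position — 1:draplailk {adverb,conjunction}; 2:priasee {verb}; 3:dreimpaa {noun,adjective}; 4:dreimpaa {noun,adjective}; 5:stush {noun}; 6:tria {conjunction}; 7:prosk {conjunction}; 8:draplailk {adverb,conjunction}; 9:prosk {conjunction}; 10:fligeirn {adverb}.
Position 1: tagging it adverb would leave rule 3 unsatisfiable, so it must be conjunction.
Position 3: tagging it noun would leave rule 4 unsatisfiable, so it must be adjective.
Position 4: tagging it noun would leave rule 1 unsatisfiable, so it must be adjective.
Position 8: tagging it adverb would leave rule 3 unsatisfiable, so it must be conjunction.
That leaves exactly one tagging: conjunction verb adjective adjective noun conjunction conjunction conjunction conjunction adverb.
Verifying each rule — rule 1 ok; rule 2 ok; rule 3 ok; rule 4 ok.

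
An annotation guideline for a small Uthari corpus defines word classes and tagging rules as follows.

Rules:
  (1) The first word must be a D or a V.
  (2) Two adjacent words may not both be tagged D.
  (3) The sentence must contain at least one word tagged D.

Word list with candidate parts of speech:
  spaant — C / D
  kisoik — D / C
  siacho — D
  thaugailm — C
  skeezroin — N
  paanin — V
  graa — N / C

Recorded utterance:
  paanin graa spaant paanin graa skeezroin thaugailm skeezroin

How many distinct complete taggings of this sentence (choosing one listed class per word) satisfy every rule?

4

Candidates per position — 1:paanin {V}; 2:graa {N,C}; 3:spaant {C,D}; 4:paanin {V}; 5:graa {N,C}; 6:skeezroin {N}; 7:thaugailm {C}; 8:skeezroin {N}.
There are 8 candidate sequences in total.
The sequences that satisfy every rule: V N D V N N C N; V N D V C N C N; V C D V N N C N; V C D V C N C N.
Count = 4.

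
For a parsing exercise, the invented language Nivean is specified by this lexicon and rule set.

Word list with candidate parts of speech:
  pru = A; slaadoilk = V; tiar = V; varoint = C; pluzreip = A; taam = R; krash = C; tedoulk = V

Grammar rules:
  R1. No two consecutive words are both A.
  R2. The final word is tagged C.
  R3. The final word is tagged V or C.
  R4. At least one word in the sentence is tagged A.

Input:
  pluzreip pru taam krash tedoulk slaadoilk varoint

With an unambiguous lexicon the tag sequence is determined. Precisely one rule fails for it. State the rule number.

Fixed tagging: A A R C V V C.
Checking each rule: R1 violated, R2 holds, R3 holds, R4 holds.
Only rule 1 fails.

1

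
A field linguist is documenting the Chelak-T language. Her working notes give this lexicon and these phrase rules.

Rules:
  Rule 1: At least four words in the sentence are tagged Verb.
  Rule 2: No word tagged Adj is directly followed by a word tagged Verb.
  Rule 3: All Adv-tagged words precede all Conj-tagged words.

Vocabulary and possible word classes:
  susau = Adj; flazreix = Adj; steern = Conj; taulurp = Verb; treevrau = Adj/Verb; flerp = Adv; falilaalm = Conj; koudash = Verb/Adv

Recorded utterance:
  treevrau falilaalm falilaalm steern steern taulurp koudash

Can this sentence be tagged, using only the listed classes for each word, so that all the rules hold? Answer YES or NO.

NO

Candidates per position — 1:treevrau {Adj,Verb}; 2:falilaalm {Conj}; 3:falilaalm {Conj}; 4:steern {Conj}; 5:steern {Conj}; 6:taulurp {Verb}; 7:koudash {Verb,Adv}.
Rule 1 cannot be satisfied by any choice of tags from the lexicon.
So there is no consistent tagging.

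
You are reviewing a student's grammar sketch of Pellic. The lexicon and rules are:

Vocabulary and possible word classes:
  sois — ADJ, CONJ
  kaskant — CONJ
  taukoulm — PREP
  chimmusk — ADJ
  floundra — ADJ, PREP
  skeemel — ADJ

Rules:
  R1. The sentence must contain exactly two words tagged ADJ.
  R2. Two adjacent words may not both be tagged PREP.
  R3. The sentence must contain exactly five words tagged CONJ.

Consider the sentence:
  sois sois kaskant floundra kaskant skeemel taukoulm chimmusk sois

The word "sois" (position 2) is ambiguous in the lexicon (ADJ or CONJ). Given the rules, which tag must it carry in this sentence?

Candidates per position — 1:sois {ADJ,CONJ}; 2:sois {ADJ,CONJ}; 3:kaskant {CONJ}; 4:floundra {ADJ,PREP}; 5:kaskant {CONJ}; 6:skeemel {ADJ}; 7:taukoulm {PREP}; 8:chimmusk {ADJ}; 9:sois {ADJ,CONJ}.
Position 1: ADJ is ruled out by rule 1; that leaves CONJ.
Position 2: ADJ is ruled out by rule 1; that leaves CONJ.
Position 4: ADJ is ruled out by rule 1; that leaves PREP.
Position 9: ADJ is ruled out by rule 1; that leaves CONJ.
The only consistent sequence is: CONJ CONJ CONJ PREP CONJ ADJ PREP ADJ CONJ.
Check: rule 1 ok; rule 2 ok; rule 3 ok.

CONJ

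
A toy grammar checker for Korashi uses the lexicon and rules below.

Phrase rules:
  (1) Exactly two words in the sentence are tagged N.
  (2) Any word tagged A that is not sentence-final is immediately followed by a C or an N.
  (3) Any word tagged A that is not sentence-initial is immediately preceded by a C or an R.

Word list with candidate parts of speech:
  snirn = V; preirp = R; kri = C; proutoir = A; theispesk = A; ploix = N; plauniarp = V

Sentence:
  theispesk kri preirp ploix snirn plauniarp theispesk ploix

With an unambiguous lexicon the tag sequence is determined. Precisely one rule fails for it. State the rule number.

3

Fixed tagging: A C R N V V A N.
Rule check: R1 ✓, R2 ✓, R3 ✗.
Only rule 3 fails.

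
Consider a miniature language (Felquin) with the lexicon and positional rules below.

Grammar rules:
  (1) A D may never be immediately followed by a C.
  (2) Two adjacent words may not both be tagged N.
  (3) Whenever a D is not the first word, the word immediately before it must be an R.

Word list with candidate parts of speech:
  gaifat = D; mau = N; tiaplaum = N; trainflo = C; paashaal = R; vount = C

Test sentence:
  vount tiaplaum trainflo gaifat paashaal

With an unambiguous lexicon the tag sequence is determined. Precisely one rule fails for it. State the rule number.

Fixed tagging: C N C D R.
Checking each rule: R1 holds, R2 holds, R3 violated.
Only rule 3 fails.

3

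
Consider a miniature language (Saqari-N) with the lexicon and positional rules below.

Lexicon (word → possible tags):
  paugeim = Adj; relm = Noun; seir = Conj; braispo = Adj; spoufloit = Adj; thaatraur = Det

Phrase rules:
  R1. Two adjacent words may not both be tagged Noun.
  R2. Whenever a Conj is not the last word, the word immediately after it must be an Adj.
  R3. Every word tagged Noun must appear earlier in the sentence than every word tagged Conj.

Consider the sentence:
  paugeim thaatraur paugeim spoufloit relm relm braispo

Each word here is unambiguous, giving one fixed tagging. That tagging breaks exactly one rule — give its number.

1

Fixed tagging: Adj Det Adj Adj Noun Noun Adj.
Applying the rules: R1 ✗, R2 ✓, R3 ✓.
Only rule 1 fails.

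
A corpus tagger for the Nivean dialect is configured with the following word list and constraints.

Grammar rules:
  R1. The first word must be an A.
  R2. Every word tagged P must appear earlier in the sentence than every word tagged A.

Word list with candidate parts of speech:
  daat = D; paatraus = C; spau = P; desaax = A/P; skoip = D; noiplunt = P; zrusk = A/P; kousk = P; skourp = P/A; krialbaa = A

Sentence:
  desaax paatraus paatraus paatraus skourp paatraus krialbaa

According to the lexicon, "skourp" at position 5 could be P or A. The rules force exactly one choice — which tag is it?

Candidates per position — 1:desaax {A,P}; 2:paatraus {C}; 3:paatraus {C}; 4:paatraus {C}; 5:skourp {P,A}; 6:paatraus {C}; 7:krialbaa {A}.
Word 1 cannot be P — rule 1 would then fail for every completion. It is A.
Word 5 cannot be P — rule 2 would then fail for every completion. It is A.
The unique satisfying tagging is: A C C C A C A.
Check: rule 1 satisfied; rule 2 satisfied.

A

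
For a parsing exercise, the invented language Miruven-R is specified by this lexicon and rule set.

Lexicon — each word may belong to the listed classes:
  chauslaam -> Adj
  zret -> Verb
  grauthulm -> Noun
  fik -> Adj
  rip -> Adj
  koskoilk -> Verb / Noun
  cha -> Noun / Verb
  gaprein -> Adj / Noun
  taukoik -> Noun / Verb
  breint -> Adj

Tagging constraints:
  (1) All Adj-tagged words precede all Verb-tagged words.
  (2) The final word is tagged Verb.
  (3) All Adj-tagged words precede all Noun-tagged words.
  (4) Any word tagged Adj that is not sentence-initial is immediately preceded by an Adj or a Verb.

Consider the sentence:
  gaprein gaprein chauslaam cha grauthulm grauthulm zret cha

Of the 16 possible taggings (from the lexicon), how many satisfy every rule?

2

Candidates per position — 1:gaprein {Adj,Noun}; 2:gaprein {Adj,Noun}; 3:chauslaam {Adj}; 4:cha {Noun,Verb}; 5:grauthulm {Noun}; 6:grauthulm {Noun}; 7:zret {Verb}; 8:cha {Noun,Verb}.
There are 16 candidate sequences in total.
The sequences that satisfy every rule: Adj Adj Adj Noun Noun Noun Verb Verb; Adj Adj Adj Verb Noun Noun Verb Verb.
Count = 2.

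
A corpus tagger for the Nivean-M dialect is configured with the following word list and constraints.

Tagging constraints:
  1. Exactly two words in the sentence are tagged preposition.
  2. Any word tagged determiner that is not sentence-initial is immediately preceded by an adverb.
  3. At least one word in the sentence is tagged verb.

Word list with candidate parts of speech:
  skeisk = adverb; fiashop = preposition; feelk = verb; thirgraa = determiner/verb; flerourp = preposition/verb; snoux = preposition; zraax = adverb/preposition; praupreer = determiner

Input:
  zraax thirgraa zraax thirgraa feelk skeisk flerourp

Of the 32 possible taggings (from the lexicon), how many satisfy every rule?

5

Candidates per position — 1:zraax {adverb,preposition}; 2:thirgraa {determiner,verb}; 3:zraax {adverb,preposition}; 4:thirgraa {determiner,verb}; 5:feelk {verb}; 6:skeisk {adverb}; 7:flerourp {preposition,verb}.
There are 32 candidate sequences in total.
The sequences that satisfy every rule: adverb determiner preposition verb verb adverb preposition; adverb verb preposition verb verb adverb preposition; preposition verb adverb determiner verb adverb preposition; preposition verb adverb verb verb adverb preposition; preposition verb preposition verb verb adverb verb.
Count = 5.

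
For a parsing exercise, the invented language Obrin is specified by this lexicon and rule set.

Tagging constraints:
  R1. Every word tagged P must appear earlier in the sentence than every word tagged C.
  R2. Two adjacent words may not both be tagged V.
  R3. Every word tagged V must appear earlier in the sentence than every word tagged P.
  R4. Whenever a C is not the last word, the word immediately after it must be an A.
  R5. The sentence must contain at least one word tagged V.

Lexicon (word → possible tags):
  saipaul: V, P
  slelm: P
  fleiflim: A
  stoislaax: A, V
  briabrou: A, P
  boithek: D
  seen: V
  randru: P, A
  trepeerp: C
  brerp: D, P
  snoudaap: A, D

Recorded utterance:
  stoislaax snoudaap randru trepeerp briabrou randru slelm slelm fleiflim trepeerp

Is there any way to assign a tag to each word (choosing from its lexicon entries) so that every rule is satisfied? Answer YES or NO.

NO

Candidates per position — 1:stoislaax {A,V}; 2:snoudaap {A,D}; 3:randru {P,A}; 4:trepeerp {C}; 5:briabrou {A,P}; 6:randru {P,A}; 7:slelm {P}; 8:slelm {P}; 9:fleiflim {A}; 10:trepeerp {C}.
Rule 1 cannot be satisfied by any choice of tags from the lexicon.
So there is no consistent tagging.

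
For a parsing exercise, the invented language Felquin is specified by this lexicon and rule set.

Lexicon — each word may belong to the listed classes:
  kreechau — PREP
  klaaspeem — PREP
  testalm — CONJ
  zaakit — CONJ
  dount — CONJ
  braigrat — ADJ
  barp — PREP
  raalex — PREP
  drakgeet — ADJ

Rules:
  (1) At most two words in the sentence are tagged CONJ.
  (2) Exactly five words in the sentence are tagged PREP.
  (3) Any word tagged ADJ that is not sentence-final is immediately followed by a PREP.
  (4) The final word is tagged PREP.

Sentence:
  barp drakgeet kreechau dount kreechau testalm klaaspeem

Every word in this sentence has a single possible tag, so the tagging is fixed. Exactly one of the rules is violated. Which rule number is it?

2

Fixed tagging: PREP ADJ PREP CONJ PREP CONJ PREP.
Rule check: R1 holds, R2 violated, R3 holds, R4 holds.
Only rule 2 fails.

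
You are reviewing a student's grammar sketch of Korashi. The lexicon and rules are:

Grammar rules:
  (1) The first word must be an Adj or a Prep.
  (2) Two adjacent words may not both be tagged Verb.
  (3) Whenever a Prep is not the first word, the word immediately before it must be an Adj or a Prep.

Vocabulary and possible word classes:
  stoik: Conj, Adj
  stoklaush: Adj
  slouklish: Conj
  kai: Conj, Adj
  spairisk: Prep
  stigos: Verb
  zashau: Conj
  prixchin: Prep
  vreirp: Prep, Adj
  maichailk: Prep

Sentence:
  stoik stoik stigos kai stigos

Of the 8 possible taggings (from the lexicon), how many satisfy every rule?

4

Candidates per position — 1:stoik {Conj,Adj}; 2:stoik {Conj,Adj}; 3:stigos {Verb}; 4:kai {Conj,Adj}; 5:stigos {Verb}.
There are 8 candidate sequences in total.
The sequences that satisfy every rule: Adj Conj Verb Conj Verb; Adj Conj Verb Adj Verb; Adj Adj Verb Conj Verb; Adj Adj Verb Adj Verb.
Count = 4.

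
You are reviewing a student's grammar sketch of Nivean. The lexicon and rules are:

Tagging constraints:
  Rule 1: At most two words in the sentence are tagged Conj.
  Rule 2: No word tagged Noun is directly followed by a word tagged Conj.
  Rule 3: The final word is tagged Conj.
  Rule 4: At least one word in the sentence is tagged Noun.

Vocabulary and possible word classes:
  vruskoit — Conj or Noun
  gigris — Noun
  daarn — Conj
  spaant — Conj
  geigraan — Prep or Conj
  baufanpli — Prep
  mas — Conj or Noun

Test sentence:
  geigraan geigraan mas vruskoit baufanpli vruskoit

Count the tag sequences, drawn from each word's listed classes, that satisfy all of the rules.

Candidates per position — 1:geigraan {Prep,Conj}; 2:geigraan {Prep,Conj}; 3:mas {Conj,Noun}; 4:vruskoit {Conj,Noun}; 5:baufanpli {Prep}; 6:vruskoit {Conj,Noun}.
There are 32 candidate sequences in total.
The sequences that satisfy every rule: Prep Prep Conj Noun Prep Conj; Prep Prep Noun Noun Prep Conj; Prep Conj Noun Noun Prep Conj; Conj Prep Noun Noun Prep Conj.
Count = 4.

4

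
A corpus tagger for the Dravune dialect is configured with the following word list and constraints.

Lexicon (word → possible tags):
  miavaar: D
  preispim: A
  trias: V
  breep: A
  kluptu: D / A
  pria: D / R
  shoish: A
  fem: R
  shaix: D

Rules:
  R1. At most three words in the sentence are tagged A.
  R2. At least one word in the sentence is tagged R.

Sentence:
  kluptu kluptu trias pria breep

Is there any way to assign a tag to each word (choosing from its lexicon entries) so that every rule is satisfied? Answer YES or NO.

YES

Candidates per position — 1:kluptu {D,A}; 2:kluptu {D,A}; 3:trias {V}; 4:pria {D,R}; 5:breep {A}.
One satisfying assignment: A D V R A.
Check: rule 1 satisfied; rule 2 satisfied.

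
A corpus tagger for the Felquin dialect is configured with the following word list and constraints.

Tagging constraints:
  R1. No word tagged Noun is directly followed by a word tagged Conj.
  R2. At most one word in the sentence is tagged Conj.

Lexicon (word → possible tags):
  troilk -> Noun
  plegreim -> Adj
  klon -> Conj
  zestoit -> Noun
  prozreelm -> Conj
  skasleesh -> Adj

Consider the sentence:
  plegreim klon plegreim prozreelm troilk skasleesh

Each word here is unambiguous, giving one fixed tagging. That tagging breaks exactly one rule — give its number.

Fixed tagging: Adj Conj Adj Conj Noun Adj.
Applying the rules: R1 ✓, R2 ✗.
Only rule 2 fails.

2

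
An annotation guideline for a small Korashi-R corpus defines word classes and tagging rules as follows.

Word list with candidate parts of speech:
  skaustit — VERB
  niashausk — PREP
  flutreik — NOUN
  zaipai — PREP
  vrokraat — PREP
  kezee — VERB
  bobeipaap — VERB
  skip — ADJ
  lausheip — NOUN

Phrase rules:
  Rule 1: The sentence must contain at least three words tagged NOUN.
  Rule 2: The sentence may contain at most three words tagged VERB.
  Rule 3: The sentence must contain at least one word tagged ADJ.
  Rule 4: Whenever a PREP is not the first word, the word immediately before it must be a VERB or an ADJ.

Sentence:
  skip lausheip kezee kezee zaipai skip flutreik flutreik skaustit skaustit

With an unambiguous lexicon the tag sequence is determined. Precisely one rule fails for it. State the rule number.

2

Fixed tagging: ADJ NOUN VERB VERB PREP ADJ NOUN NOUN VERB VERB.
Rule check: R1 ok, R2 fails, R3 ok, R4 ok.
Only rule 2 fails.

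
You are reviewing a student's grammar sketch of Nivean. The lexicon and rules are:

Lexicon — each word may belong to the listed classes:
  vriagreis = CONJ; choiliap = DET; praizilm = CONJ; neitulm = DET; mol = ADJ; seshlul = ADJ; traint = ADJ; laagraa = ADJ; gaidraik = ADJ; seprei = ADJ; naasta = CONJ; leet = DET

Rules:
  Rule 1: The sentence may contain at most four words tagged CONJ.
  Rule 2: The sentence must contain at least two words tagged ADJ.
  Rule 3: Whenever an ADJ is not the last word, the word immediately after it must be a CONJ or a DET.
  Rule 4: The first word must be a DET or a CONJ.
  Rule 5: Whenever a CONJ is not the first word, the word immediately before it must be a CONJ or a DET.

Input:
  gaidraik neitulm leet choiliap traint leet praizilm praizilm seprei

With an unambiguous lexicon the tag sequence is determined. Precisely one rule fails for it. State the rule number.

Fixed tagging: ADJ DET DET DET ADJ DET CONJ CONJ ADJ.
Applying the rules: R1 ok, R2 ok, R3 ok, R4 fails, R5 ok.
Only rule 4 fails.

4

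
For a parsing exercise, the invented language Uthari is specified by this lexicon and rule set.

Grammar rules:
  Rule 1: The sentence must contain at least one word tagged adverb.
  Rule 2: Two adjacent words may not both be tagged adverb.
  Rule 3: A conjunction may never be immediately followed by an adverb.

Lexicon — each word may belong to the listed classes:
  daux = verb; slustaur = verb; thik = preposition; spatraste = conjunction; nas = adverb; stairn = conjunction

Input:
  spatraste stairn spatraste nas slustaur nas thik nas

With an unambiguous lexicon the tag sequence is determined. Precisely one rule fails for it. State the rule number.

3

Fixed tagging: conjunction conjunction conjunction adverb verb adverb preposition adverb.
Checking each rule: R1 pass, R2 pass, R3 fail.
Only rule 3 fails.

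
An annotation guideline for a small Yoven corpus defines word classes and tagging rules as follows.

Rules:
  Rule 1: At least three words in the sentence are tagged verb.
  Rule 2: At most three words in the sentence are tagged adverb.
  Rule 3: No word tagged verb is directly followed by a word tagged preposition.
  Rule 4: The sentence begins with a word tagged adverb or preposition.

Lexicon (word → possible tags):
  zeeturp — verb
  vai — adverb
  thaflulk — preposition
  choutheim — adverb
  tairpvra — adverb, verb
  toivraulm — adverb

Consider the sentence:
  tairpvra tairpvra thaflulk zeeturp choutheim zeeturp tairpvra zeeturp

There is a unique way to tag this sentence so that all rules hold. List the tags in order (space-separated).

Candidates per position — 1:tairpvra {adverb,verb}; 2:tairpvra {adverb,verb}; 3:thaflulk {preposition}; 4:zeeturp {verb}; 5:choutheim {adverb}; 6:zeeturp {verb}; 7:tairpvra {adverb,verb}; 8:zeeturp {verb}.
At position 1, choosing verb makes rule 4 impossible to satisfy; hence adverb.
At position 2, choosing verb makes rule 3 impossible to satisfy; hence adverb.
At position 7, choosing adverb makes rule 2 impossible to satisfy; hence verb.
That leaves exactly one tagging: adverb adverb preposition verb adverb verb verb verb.
Checking: rule 1 ✓; rule 2 ✓; rule 3 ✓; rule 4 ✓.

adverb adverb preposition verb adverb verb verb verb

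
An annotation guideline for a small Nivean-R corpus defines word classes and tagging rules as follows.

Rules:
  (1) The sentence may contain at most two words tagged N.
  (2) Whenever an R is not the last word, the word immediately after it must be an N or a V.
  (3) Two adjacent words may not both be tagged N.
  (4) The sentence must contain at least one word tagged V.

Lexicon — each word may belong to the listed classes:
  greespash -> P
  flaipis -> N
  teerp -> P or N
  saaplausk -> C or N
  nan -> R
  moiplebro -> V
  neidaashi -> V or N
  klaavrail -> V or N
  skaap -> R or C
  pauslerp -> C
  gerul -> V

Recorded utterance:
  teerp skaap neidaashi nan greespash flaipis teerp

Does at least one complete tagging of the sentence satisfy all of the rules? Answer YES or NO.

NO

Candidates per position — 1:teerp {P,N}; 2:skaap {R,C}; 3:neidaashi {V,N}; 4:nan {R}; 5:greespash {P}; 6:flaipis {N}; 7:teerp {P,N}.
Rule 2 cannot be satisfied by any choice of tags from the lexicon.
So there is no consistent tagging.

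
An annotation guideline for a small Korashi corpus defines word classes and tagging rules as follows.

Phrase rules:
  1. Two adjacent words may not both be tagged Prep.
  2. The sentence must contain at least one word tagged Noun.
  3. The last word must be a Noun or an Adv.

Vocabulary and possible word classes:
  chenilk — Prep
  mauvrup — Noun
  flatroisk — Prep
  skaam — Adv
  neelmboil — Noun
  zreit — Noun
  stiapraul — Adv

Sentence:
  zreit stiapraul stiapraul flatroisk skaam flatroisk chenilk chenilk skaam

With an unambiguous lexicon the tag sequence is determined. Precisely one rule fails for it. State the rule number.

1

Fixed tagging: Noun Adv Adv Prep Adv Prep Prep Prep Adv.
Checking each rule: R1 fails, R2 ok, R3 ok.
Only rule 1 fails.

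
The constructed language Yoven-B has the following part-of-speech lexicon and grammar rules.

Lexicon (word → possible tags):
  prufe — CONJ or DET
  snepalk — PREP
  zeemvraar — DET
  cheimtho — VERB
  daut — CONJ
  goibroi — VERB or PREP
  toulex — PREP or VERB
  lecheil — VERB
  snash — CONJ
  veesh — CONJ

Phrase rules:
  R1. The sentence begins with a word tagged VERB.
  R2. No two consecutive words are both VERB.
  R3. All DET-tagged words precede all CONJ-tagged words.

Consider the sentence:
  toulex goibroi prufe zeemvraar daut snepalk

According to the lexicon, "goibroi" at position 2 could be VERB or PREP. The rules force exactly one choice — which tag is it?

Candidates per position — 1:toulex {PREP,VERB}; 2:goibroi {VERB,PREP}; 3:prufe {CONJ,DET}; 4:zeemvraar {DET}; 5:daut {CONJ}; 6:snepalk {PREP}.
Position 1: tagging it PREP would leave rule 1 unsatisfiable, so it must be VERB.
Position 2: tagging it VERB would leave rule 2 unsatisfiable, so it must be PREP.
Position 3: tagging it CONJ would leave rule 3 unsatisfiable, so it must be DET.
The only consistent sequence is: VERB PREP DET DET CONJ PREP.
Checking: rule 1 ok; rule 2 ok; rule 3 ok.

PREP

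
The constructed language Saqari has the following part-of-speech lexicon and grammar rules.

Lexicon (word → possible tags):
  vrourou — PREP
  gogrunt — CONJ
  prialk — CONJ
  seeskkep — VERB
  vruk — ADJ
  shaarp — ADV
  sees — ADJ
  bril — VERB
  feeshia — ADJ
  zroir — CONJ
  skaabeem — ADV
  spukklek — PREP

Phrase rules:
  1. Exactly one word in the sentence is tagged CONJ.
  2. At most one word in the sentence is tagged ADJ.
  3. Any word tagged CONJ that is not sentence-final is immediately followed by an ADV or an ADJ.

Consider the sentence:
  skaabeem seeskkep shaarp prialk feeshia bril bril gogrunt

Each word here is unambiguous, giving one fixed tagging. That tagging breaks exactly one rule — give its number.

1

Fixed tagging: ADV VERB ADV CONJ ADJ VERB VERB CONJ.
Checking each rule: R1 violated, R2 holds, R3 holds.
Only rule 1 fails.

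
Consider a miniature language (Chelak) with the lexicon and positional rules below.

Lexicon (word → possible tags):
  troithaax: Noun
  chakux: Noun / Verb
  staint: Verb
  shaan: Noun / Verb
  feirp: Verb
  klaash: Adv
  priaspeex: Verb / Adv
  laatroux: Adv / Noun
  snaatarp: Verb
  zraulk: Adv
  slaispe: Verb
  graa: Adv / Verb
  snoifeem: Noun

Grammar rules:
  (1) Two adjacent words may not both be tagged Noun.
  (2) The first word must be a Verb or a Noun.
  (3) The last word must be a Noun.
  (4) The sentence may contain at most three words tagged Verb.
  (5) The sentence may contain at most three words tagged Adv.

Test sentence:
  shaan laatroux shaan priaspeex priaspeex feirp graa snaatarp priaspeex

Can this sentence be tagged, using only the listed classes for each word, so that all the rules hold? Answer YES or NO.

Candidates per position — 1:shaan {Noun,Verb}; 2:laatroux {Adv,Noun}; 3:shaan {Noun,Verb}; 4:priaspeex {Verb,Adv}; 5:priaspeex {Verb,Adv}; 6:feirp {Verb}; 7:graa {Adv,Verb}; 8:snaatarp {Verb}; 9:priaspeex {Verb,Adv}.
Rule 3 cannot be satisfied by any choice of tags from the lexicon.
So there is no consistent tagging.

NO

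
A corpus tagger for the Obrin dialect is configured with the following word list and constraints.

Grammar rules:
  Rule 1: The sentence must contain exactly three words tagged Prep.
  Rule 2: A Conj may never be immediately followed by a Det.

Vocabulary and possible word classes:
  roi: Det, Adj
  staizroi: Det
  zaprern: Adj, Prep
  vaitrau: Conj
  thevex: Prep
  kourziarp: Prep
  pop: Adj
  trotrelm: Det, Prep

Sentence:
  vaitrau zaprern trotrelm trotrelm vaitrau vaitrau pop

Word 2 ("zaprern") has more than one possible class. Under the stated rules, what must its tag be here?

Candidates per position — 1:vaitrau {Conj}; 2:zaprern {Adj,Prep}; 3:trotrelm {Det,Prep}; 4:trotrelm {Det,Prep}; 5:vaitrau {Conj}; 6:vaitrau {Conj}; 7:pop {Adj}.
If word 2 were Adj, no tagging could satisfy rule 1; so word 2 is Prep.
If word 3 were Det, no tagging could satisfy rule 1; so word 3 is Prep.
If word 4 were Det, no tagging could satisfy rule 1; so word 4 is Prep.
The only consistent sequence is: Conj Prep Prep Prep Conj Conj Adj.
Checking: rule 1 ok; rule 2 ok.

Prep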